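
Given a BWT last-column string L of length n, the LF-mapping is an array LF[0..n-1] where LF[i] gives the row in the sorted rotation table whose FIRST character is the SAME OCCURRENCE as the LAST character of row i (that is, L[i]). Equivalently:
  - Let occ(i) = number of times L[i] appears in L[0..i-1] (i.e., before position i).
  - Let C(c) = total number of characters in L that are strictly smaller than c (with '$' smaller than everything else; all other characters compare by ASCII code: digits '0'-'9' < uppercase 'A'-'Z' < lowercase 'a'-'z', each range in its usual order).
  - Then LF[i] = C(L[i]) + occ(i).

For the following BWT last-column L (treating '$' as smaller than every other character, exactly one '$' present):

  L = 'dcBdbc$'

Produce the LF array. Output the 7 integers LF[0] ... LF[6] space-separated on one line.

Char counts: '$':1, 'B':1, 'b':1, 'c':2, 'd':2
C (first-col start): C('$')=0, C('B')=1, C('b')=2, C('c')=3, C('d')=5
L[0]='d': occ=0, LF[0]=C('d')+0=5+0=5
L[1]='c': occ=0, LF[1]=C('c')+0=3+0=3
L[2]='B': occ=0, LF[2]=C('B')+0=1+0=1
L[3]='d': occ=1, LF[3]=C('d')+1=5+1=6
L[4]='b': occ=0, LF[4]=C('b')+0=2+0=2
L[5]='c': occ=1, LF[5]=C('c')+1=3+1=4
L[6]='$': occ=0, LF[6]=C('$')+0=0+0=0

Answer: 5 3 1 6 2 4 0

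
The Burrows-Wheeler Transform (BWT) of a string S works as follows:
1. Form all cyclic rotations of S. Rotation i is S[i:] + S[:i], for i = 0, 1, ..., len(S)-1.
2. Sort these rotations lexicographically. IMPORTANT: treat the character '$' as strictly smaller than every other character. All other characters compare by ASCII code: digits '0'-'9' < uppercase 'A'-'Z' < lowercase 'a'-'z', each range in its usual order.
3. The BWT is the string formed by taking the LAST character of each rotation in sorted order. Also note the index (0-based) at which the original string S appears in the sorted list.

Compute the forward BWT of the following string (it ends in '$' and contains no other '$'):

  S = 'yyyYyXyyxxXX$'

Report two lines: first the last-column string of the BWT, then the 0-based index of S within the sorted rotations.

Answer: XXxyyxyYyyyX$
12

Derivation:
All 13 rotations (rotation i = S[i:]+S[:i]):
  rot[0] = yyyYyXyyxxXX$
  rot[1] = yyYyXyyxxXX$y
  rot[2] = yYyXyyxxXX$yy
  rot[3] = YyXyyxxXX$yyy
  rot[4] = yXyyxxXX$yyyY
  rot[5] = XyyxxXX$yyyYy
  rot[6] = yyxxXX$yyyYyX
  rot[7] = yxxXX$yyyYyXy
  rot[8] = xxXX$yyyYyXyy
  rot[9] = xXX$yyyYyXyyx
  rot[10] = XX$yyyYyXyyxx
  rot[11] = X$yyyYyXyyxxX
  rot[12] = $yyyYyXyyxxXX
Sorted (with $ < everything):
  sorted[0] = $yyyYyXyyxxXX  (last char: 'X')
  sorted[1] = X$yyyYyXyyxxX  (last char: 'X')
  sorted[2] = XX$yyyYyXyyxx  (last char: 'x')
  sorted[3] = XyyxxXX$yyyYy  (last char: 'y')
  sorted[4] = YyXyyxxXX$yyy  (last char: 'y')
  sorted[5] = xXX$yyyYyXyyx  (last char: 'x')
  sorted[6] = xxXX$yyyYyXyy  (last char: 'y')
  sorted[7] = yXyyxxXX$yyyY  (last char: 'Y')
  sorted[8] = yYyXyyxxXX$yy  (last char: 'y')
  sorted[9] = yxxXX$yyyYyXy  (last char: 'y')
  sorted[10] = yyYyXyyxxXX$y  (last char: 'y')
  sorted[11] = yyxxXX$yyyYyX  (last char: 'X')
  sorted[12] = yyyYyXyyxxXX$  (last char: '$')
Last column: XXxyyxyYyyyX$
Original string S is at sorted index 12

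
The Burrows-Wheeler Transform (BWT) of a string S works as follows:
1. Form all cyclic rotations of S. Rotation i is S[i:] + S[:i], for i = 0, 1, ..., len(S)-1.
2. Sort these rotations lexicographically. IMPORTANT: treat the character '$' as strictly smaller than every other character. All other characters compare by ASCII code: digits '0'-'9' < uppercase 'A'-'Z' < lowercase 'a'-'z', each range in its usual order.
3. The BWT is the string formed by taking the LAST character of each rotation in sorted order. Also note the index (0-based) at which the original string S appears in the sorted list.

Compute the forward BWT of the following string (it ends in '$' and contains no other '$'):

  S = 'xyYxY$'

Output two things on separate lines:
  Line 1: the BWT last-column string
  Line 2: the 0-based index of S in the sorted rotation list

All 6 rotations (rotation i = S[i:]+S[:i]):
  rot[0] = xyYxY$
  rot[1] = yYxY$x
  rot[2] = YxY$xy
  rot[3] = xY$xyY
  rot[4] = Y$xyYx
  rot[5] = $xyYxY
Sorted (with $ < everything):
  sorted[0] = $xyYxY  (last char: 'Y')
  sorted[1] = Y$xyYx  (last char: 'x')
  sorted[2] = YxY$xy  (last char: 'y')
  sorted[3] = xY$xyY  (last char: 'Y')
  sorted[4] = xyYxY$  (last char: '$')
  sorted[5] = yYxY$x  (last char: 'x')
Last column: YxyY$x
Original string S is at sorted index 4

Answer: YxyY$x
4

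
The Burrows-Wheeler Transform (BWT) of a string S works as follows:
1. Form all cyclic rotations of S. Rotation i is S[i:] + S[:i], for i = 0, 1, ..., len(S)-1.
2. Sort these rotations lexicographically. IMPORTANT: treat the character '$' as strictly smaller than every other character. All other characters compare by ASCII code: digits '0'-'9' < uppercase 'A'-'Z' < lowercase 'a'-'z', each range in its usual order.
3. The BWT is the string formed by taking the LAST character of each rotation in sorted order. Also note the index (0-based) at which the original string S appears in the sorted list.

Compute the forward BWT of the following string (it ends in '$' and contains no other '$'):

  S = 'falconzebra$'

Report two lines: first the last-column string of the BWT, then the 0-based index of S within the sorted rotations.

Answer: arfelz$aocbn
6

Derivation:
All 12 rotations (rotation i = S[i:]+S[:i]):
  rot[0] = falconzebra$
  rot[1] = alconzebra$f
  rot[2] = lconzebra$fa
  rot[3] = conzebra$fal
  rot[4] = onzebra$falc
  rot[5] = nzebra$falco
  rot[6] = zebra$falcon
  rot[7] = ebra$falconz
  rot[8] = bra$falconze
  rot[9] = ra$falconzeb
  rot[10] = a$falconzebr
  rot[11] = $falconzebra
Sorted (with $ < everything):
  sorted[0] = $falconzebra  (last char: 'a')
  sorted[1] = a$falconzebr  (last char: 'r')
  sorted[2] = alconzebra$f  (last char: 'f')
  sorted[3] = bra$falconze  (last char: 'e')
  sorted[4] = conzebra$fal  (last char: 'l')
  sorted[5] = ebra$falconz  (last char: 'z')
  sorted[6] = falconzebra$  (last char: '$')
  sorted[7] = lconzebra$fa  (last char: 'a')
  sorted[8] = nzebra$falco  (last char: 'o')
  sorted[9] = onzebra$falc  (last char: 'c')
  sorted[10] = ra$falconzeb  (last char: 'b')
  sorted[11] = zebra$falcon  (last char: 'n')
Last column: arfelz$aocbn
Original string S is at sorted index 6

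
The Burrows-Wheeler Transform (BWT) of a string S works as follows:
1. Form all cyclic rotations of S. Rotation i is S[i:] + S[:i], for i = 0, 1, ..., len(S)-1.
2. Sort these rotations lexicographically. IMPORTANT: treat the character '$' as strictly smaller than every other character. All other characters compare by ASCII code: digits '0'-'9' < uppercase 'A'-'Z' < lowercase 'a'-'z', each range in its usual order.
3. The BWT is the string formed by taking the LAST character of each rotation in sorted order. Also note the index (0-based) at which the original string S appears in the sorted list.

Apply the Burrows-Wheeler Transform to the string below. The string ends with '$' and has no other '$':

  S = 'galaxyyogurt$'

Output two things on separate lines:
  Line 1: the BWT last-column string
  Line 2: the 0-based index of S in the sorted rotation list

Answer: tgl$oayurgayx
3

Derivation:
All 13 rotations (rotation i = S[i:]+S[:i]):
  rot[0] = galaxyyogurt$
  rot[1] = alaxyyogurt$g
  rot[2] = laxyyogurt$ga
  rot[3] = axyyogurt$gal
  rot[4] = xyyogurt$gala
  rot[5] = yyogurt$galax
  rot[6] = yogurt$galaxy
  rot[7] = ogurt$galaxyy
  rot[8] = gurt$galaxyyo
  rot[9] = urt$galaxyyog
  rot[10] = rt$galaxyyogu
  rot[11] = t$galaxyyogur
  rot[12] = $galaxyyogurt
Sorted (with $ < everything):
  sorted[0] = $galaxyyogurt  (last char: 't')
  sorted[1] = alaxyyogurt$g  (last char: 'g')
  sorted[2] = axyyogurt$gal  (last char: 'l')
  sorted[3] = galaxyyogurt$  (last char: '$')
  sorted[4] = gurt$galaxyyo  (last char: 'o')
  sorted[5] = laxyyogurt$ga  (last char: 'a')
  sorted[6] = ogurt$galaxyy  (last char: 'y')
  sorted[7] = rt$galaxyyogu  (last char: 'u')
  sorted[8] = t$galaxyyogur  (last char: 'r')
  sorted[9] = urt$galaxyyog  (last char: 'g')
  sorted[10] = xyyogurt$gala  (last char: 'a')
  sorted[11] = yogurt$galaxy  (last char: 'y')
  sorted[12] = yyogurt$galax  (last char: 'x')
Last column: tgl$oayurgayx
Original string S is at sorted index 3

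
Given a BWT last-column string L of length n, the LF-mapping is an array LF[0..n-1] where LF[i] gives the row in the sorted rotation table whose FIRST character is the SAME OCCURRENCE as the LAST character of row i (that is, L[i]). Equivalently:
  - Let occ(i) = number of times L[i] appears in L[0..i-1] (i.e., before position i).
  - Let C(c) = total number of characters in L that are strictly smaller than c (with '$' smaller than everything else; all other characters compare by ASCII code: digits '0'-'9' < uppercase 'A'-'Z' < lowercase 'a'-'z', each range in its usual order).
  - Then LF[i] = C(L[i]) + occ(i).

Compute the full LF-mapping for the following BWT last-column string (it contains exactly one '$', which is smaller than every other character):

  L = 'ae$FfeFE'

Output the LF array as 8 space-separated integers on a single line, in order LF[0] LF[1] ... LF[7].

Char counts: '$':1, 'E':1, 'F':2, 'a':1, 'e':2, 'f':1
C (first-col start): C('$')=0, C('E')=1, C('F')=2, C('a')=4, C('e')=5, C('f')=7
L[0]='a': occ=0, LF[0]=C('a')+0=4+0=4
L[1]='e': occ=0, LF[1]=C('e')+0=5+0=5
L[2]='$': occ=0, LF[2]=C('$')+0=0+0=0
L[3]='F': occ=0, LF[3]=C('F')+0=2+0=2
L[4]='f': occ=0, LF[4]=C('f')+0=7+0=7
L[5]='e': occ=1, LF[5]=C('e')+1=5+1=6
L[6]='F': occ=1, LF[6]=C('F')+1=2+1=3
L[7]='E': occ=0, LF[7]=C('E')+0=1+0=1

Answer: 4 5 0 2 7 6 3 1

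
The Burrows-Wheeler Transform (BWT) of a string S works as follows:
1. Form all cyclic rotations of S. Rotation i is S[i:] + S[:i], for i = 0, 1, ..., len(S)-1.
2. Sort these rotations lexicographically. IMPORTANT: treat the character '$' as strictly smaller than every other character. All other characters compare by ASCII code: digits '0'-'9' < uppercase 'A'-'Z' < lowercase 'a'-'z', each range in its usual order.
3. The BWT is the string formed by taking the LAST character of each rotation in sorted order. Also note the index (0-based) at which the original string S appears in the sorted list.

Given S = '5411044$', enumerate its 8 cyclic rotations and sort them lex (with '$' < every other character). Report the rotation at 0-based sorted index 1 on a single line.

Answer: 044$5411

Derivation:
All 8 rotations (rotation i = S[i:]+S[:i]):
  rot[0] = 5411044$
  rot[1] = 411044$5
  rot[2] = 11044$54
  rot[3] = 1044$541
  rot[4] = 044$5411
  rot[5] = 44$54110
  rot[6] = 4$541104
  rot[7] = $5411044
Sorted (with $ < everything):
  sorted[0] = $5411044
  sorted[1] = 044$5411
  sorted[2] = 1044$541
  sorted[3] = 11044$54
  sorted[4] = 4$541104
  sorted[5] = 411044$5
  sorted[6] = 44$54110
  sorted[7] = 5411044$
sorted[1] = 044$5411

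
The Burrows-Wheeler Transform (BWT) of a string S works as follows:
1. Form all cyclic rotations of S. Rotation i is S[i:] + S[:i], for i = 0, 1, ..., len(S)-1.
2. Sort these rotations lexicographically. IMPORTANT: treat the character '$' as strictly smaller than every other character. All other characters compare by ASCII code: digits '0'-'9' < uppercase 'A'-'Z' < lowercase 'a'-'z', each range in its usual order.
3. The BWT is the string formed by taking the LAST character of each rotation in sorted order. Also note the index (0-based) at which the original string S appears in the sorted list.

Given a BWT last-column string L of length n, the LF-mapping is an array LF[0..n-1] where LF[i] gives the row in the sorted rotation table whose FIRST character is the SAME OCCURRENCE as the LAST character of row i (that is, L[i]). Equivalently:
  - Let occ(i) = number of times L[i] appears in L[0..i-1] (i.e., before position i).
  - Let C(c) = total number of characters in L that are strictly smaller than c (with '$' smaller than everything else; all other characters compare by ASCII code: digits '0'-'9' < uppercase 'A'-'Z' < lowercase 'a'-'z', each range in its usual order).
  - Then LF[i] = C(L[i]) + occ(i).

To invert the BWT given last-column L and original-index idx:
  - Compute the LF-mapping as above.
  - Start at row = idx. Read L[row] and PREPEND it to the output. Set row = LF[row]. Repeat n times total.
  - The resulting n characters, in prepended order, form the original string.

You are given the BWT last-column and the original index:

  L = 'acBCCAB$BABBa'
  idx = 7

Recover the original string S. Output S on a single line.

Answer: BacABCBACBBa$

Derivation:
LF mapping: 10 12 3 8 9 1 4 0 5 2 6 7 11
Walk LF starting at row 7, prepending L[row]:
  step 1: row=7, L[7]='$', prepend. Next row=LF[7]=0
  step 2: row=0, L[0]='a', prepend. Next row=LF[0]=10
  step 3: row=10, L[10]='B', prepend. Next row=LF[10]=6
  step 4: row=6, L[6]='B', prepend. Next row=LF[6]=4
  step 5: row=4, L[4]='C', prepend. Next row=LF[4]=9
  step 6: row=9, L[9]='A', prepend. Next row=LF[9]=2
  step 7: row=2, L[2]='B', prepend. Next row=LF[2]=3
  step 8: row=3, L[3]='C', prepend. Next row=LF[3]=8
  step 9: row=8, L[8]='B', prepend. Next row=LF[8]=5
  step 10: row=5, L[5]='A', prepend. Next row=LF[5]=1
  step 11: row=1, L[1]='c', prepend. Next row=LF[1]=12
  step 12: row=12, L[12]='a', prepend. Next row=LF[12]=11
  step 13: row=11, L[11]='B', prepend. Next row=LF[11]=7
Reversed output: BacABCBACBBa$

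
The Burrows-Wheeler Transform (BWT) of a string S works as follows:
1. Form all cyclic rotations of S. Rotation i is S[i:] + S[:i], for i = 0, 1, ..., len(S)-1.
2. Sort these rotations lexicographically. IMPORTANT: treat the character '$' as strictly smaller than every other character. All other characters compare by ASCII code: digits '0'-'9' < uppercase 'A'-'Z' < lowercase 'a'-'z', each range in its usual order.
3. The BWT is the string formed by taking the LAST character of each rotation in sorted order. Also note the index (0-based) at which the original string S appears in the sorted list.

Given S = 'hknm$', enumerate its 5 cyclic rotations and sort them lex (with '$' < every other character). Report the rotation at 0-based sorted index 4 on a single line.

All 5 rotations (rotation i = S[i:]+S[:i]):
  rot[0] = hknm$
  rot[1] = knm$h
  rot[2] = nm$hk
  rot[3] = m$hkn
  rot[4] = $hknm
Sorted (with $ < everything):
  sorted[0] = $hknm
  sorted[1] = hknm$
  sorted[2] = knm$h
  sorted[3] = m$hkn
  sorted[4] = nm$hk
sorted[4] = nm$hk

Answer: nm$hk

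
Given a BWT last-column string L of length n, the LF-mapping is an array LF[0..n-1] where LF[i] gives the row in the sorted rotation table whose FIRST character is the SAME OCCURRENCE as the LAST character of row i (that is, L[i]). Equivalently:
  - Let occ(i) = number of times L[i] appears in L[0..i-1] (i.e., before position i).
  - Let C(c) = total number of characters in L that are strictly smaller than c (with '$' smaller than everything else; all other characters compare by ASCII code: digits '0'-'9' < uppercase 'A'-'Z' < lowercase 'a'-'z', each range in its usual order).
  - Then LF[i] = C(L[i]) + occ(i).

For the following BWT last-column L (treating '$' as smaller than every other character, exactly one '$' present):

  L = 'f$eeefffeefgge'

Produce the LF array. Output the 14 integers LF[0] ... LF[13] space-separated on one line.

Answer: 7 0 1 2 3 8 9 10 4 5 11 12 13 6

Derivation:
Char counts: '$':1, 'e':6, 'f':5, 'g':2
C (first-col start): C('$')=0, C('e')=1, C('f')=7, C('g')=12
L[0]='f': occ=0, LF[0]=C('f')+0=7+0=7
L[1]='$': occ=0, LF[1]=C('$')+0=0+0=0
L[2]='e': occ=0, LF[2]=C('e')+0=1+0=1
L[3]='e': occ=1, LF[3]=C('e')+1=1+1=2
L[4]='e': occ=2, LF[4]=C('e')+2=1+2=3
L[5]='f': occ=1, LF[5]=C('f')+1=7+1=8
L[6]='f': occ=2, LF[6]=C('f')+2=7+2=9
L[7]='f': occ=3, LF[7]=C('f')+3=7+3=10
L[8]='e': occ=3, LF[8]=C('e')+3=1+3=4
L[9]='e': occ=4, LF[9]=C('e')+4=1+4=5
L[10]='f': occ=4, LF[10]=C('f')+4=7+4=11
L[11]='g': occ=0, LF[11]=C('g')+0=12+0=12
L[12]='g': occ=1, LF[12]=C('g')+1=12+1=13
L[13]='e': occ=5, LF[13]=C('e')+5=1+5=6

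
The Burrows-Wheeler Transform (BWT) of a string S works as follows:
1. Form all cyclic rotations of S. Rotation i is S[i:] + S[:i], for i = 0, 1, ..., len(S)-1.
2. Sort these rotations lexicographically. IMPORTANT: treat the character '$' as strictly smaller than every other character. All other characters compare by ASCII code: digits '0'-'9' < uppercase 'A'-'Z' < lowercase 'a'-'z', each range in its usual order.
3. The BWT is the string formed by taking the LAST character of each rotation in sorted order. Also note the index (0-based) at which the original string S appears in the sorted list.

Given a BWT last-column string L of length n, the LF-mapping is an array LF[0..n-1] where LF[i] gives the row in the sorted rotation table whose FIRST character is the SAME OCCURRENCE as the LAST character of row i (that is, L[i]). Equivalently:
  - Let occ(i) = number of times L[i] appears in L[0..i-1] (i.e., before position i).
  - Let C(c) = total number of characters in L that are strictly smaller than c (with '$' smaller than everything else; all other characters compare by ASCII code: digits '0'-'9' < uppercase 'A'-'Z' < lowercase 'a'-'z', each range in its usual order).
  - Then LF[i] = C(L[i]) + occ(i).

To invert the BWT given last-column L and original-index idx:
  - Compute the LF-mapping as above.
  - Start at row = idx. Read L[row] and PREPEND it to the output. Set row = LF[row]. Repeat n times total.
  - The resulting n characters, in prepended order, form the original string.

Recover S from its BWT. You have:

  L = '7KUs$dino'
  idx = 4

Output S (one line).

LF mapping: 1 2 3 8 0 4 5 6 7
Walk LF starting at row 4, prepending L[row]:
  step 1: row=4, L[4]='$', prepend. Next row=LF[4]=0
  step 2: row=0, L[0]='7', prepend. Next row=LF[0]=1
  step 3: row=1, L[1]='K', prepend. Next row=LF[1]=2
  step 4: row=2, L[2]='U', prepend. Next row=LF[2]=3
  step 5: row=3, L[3]='s', prepend. Next row=LF[3]=8
  step 6: row=8, L[8]='o', prepend. Next row=LF[8]=7
  step 7: row=7, L[7]='n', prepend. Next row=LF[7]=6
  step 8: row=6, L[6]='i', prepend. Next row=LF[6]=5
  step 9: row=5, L[5]='d', prepend. Next row=LF[5]=4
Reversed output: dinosUK7$

Answer: dinosUK7$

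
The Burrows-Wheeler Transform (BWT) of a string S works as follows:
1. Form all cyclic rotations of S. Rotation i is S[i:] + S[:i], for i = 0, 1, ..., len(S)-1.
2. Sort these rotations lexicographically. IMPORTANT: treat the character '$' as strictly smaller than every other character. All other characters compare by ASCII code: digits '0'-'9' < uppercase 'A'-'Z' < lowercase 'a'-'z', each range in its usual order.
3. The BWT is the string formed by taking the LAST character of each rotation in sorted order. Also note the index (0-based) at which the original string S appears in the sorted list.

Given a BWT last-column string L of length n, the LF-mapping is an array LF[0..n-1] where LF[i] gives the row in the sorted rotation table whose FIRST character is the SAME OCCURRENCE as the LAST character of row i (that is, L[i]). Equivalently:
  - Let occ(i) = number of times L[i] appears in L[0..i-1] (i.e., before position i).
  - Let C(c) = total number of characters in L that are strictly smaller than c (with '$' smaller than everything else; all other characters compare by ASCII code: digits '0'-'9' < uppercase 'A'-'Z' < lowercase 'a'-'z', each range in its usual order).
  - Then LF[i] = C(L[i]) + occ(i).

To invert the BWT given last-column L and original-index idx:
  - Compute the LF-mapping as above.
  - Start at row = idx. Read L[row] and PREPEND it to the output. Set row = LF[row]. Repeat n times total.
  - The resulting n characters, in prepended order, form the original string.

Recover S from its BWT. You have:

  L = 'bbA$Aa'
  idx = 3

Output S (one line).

LF mapping: 4 5 1 0 2 3
Walk LF starting at row 3, prepending L[row]:
  step 1: row=3, L[3]='$', prepend. Next row=LF[3]=0
  step 2: row=0, L[0]='b', prepend. Next row=LF[0]=4
  step 3: row=4, L[4]='A', prepend. Next row=LF[4]=2
  step 4: row=2, L[2]='A', prepend. Next row=LF[2]=1
  step 5: row=1, L[1]='b', prepend. Next row=LF[1]=5
  step 6: row=5, L[5]='a', prepend. Next row=LF[5]=3
Reversed output: abAAb$

Answer: abAAb$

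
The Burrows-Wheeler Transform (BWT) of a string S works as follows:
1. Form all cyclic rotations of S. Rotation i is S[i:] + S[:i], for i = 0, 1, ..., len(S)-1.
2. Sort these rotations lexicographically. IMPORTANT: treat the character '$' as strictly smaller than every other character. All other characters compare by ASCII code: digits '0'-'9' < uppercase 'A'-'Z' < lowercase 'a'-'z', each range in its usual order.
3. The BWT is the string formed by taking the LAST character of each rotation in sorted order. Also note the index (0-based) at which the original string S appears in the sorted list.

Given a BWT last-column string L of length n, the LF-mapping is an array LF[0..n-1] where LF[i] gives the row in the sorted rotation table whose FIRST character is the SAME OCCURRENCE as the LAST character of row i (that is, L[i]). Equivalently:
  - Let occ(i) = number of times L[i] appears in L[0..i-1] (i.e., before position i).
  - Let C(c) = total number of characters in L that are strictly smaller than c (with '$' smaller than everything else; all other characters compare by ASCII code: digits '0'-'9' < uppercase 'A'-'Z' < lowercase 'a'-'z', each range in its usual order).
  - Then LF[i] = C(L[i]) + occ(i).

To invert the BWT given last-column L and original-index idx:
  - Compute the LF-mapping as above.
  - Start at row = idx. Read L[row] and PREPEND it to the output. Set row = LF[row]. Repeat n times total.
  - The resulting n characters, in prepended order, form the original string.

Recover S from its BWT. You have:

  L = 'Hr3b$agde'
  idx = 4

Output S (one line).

Answer: badger3H$

Derivation:
LF mapping: 2 8 1 4 0 3 7 5 6
Walk LF starting at row 4, prepending L[row]:
  step 1: row=4, L[4]='$', prepend. Next row=LF[4]=0
  step 2: row=0, L[0]='H', prepend. Next row=LF[0]=2
  step 3: row=2, L[2]='3', prepend. Next row=LF[2]=1
  step 4: row=1, L[1]='r', prepend. Next row=LF[1]=8
  step 5: row=8, L[8]='e', prepend. Next row=LF[8]=6
  step 6: row=6, L[6]='g', prepend. Next row=LF[6]=7
  step 7: row=7, L[7]='d', prepend. Next row=LF[7]=5
  step 8: row=5, L[5]='a', prepend. Next row=LF[5]=3
  step 9: row=3, L[3]='b', prepend. Next row=LF[3]=4
Reversed output: badger3H$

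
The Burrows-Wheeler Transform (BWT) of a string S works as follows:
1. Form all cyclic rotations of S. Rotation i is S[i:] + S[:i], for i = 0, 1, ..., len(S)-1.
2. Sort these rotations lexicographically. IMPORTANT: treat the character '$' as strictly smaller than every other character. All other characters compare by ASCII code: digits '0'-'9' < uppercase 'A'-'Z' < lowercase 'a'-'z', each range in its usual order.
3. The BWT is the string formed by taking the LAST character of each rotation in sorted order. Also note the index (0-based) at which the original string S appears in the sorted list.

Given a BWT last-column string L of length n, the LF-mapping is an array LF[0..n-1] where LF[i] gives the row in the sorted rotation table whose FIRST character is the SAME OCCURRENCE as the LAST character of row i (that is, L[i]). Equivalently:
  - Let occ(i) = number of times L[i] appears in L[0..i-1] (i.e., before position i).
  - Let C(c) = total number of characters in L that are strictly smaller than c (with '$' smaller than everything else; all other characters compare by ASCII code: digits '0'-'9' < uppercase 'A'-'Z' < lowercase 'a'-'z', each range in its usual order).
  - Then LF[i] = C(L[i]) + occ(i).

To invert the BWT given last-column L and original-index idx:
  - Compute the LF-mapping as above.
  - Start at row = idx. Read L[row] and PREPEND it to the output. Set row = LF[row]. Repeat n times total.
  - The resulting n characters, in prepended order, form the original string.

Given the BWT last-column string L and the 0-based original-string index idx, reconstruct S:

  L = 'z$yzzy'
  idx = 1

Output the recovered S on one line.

LF mapping: 3 0 1 4 5 2
Walk LF starting at row 1, prepending L[row]:
  step 1: row=1, L[1]='$', prepend. Next row=LF[1]=0
  step 2: row=0, L[0]='z', prepend. Next row=LF[0]=3
  step 3: row=3, L[3]='z', prepend. Next row=LF[3]=4
  step 4: row=4, L[4]='z', prepend. Next row=LF[4]=5
  step 5: row=5, L[5]='y', prepend. Next row=LF[5]=2
  step 6: row=2, L[2]='y', prepend. Next row=LF[2]=1
Reversed output: yyzzz$

Answer: yyzzz$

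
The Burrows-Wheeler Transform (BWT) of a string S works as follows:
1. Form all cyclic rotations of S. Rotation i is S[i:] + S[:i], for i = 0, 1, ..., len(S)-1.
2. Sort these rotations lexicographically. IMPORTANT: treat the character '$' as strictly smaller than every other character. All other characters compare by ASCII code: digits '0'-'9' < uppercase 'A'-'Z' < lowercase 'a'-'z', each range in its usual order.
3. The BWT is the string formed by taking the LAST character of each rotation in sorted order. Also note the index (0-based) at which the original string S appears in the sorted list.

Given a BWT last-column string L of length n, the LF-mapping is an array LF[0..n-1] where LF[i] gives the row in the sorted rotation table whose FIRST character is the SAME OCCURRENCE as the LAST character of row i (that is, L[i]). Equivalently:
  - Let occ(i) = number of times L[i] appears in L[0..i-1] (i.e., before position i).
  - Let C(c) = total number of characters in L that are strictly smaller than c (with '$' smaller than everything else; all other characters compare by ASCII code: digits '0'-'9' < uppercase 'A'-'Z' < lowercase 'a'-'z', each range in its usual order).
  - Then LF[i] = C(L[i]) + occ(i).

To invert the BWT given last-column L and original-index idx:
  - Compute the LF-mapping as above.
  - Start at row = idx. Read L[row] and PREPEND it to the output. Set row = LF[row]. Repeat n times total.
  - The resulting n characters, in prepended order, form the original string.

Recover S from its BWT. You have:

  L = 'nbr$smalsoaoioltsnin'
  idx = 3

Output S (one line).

LF mapping: 9 3 15 0 16 8 1 6 17 12 2 13 4 14 7 19 18 10 5 11
Walk LF starting at row 3, prepending L[row]:
  step 1: row=3, L[3]='$', prepend. Next row=LF[3]=0
  step 2: row=0, L[0]='n', prepend. Next row=LF[0]=9
  step 3: row=9, L[9]='o', prepend. Next row=LF[9]=12
  step 4: row=12, L[12]='i', prepend. Next row=LF[12]=4
  step 5: row=4, L[4]='s', prepend. Next row=LF[4]=16
  step 6: row=16, L[16]='s', prepend. Next row=LF[16]=18
  step 7: row=18, L[18]='i', prepend. Next row=LF[18]=5
  step 8: row=5, L[5]='m', prepend. Next row=LF[5]=8
  step 9: row=8, L[8]='s', prepend. Next row=LF[8]=17
  step 10: row=17, L[17]='n', prepend. Next row=LF[17]=10
  step 11: row=10, L[10]='a', prepend. Next row=LF[10]=2
  step 12: row=2, L[2]='r', prepend. Next row=LF[2]=15
  step 13: row=15, L[15]='t', prepend. Next row=LF[15]=19
  step 14: row=19, L[19]='n', prepend. Next row=LF[19]=11
  step 15: row=11, L[11]='o', prepend. Next row=LF[11]=13
  step 16: row=13, L[13]='o', prepend. Next row=LF[13]=14
  step 17: row=14, L[14]='l', prepend. Next row=LF[14]=7
  step 18: row=7, L[7]='l', prepend. Next row=LF[7]=6
  step 19: row=6, L[6]='a', prepend. Next row=LF[6]=1
  step 20: row=1, L[1]='b', prepend. Next row=LF[1]=3
Reversed output: balloontransmission$

Answer: balloontransmission$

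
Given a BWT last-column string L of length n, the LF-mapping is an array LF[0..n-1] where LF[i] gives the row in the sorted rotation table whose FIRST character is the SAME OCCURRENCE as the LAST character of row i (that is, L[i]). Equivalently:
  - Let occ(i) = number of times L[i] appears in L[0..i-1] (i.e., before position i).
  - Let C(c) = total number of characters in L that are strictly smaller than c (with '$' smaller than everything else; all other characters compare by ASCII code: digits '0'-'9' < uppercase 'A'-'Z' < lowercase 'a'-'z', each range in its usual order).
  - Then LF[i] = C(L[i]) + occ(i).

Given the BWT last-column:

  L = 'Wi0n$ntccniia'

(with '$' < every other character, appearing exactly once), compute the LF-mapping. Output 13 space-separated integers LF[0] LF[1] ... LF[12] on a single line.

Char counts: '$':1, '0':1, 'W':1, 'a':1, 'c':2, 'i':3, 'n':3, 't':1
C (first-col start): C('$')=0, C('0')=1, C('W')=2, C('a')=3, C('c')=4, C('i')=6, C('n')=9, C('t')=12
L[0]='W': occ=0, LF[0]=C('W')+0=2+0=2
L[1]='i': occ=0, LF[1]=C('i')+0=6+0=6
L[2]='0': occ=0, LF[2]=C('0')+0=1+0=1
L[3]='n': occ=0, LF[3]=C('n')+0=9+0=9
L[4]='$': occ=0, LF[4]=C('$')+0=0+0=0
L[5]='n': occ=1, LF[5]=C('n')+1=9+1=10
L[6]='t': occ=0, LF[6]=C('t')+0=12+0=12
L[7]='c': occ=0, LF[7]=C('c')+0=4+0=4
L[8]='c': occ=1, LF[8]=C('c')+1=4+1=5
L[9]='n': occ=2, LF[9]=C('n')+2=9+2=11
L[10]='i': occ=1, LF[10]=C('i')+1=6+1=7
L[11]='i': occ=2, LF[11]=C('i')+2=6+2=8
L[12]='a': occ=0, LF[12]=C('a')+0=3+0=3

Answer: 2 6 1 9 0 10 12 4 5 11 7 8 3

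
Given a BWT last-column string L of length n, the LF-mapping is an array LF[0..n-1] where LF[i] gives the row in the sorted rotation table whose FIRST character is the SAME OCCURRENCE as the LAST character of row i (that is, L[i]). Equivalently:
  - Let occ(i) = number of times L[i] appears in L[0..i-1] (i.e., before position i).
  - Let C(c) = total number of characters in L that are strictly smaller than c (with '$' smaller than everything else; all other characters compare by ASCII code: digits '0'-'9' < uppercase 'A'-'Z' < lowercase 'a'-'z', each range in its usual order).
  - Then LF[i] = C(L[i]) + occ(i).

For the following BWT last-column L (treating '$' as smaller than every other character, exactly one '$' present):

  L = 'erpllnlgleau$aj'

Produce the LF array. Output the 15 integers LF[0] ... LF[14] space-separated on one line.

Char counts: '$':1, 'a':2, 'e':2, 'g':1, 'j':1, 'l':4, 'n':1, 'p':1, 'r':1, 'u':1
C (first-col start): C('$')=0, C('a')=1, C('e')=3, C('g')=5, C('j')=6, C('l')=7, C('n')=11, C('p')=12, C('r')=13, C('u')=14
L[0]='e': occ=0, LF[0]=C('e')+0=3+0=3
L[1]='r': occ=0, LF[1]=C('r')+0=13+0=13
L[2]='p': occ=0, LF[2]=C('p')+0=12+0=12
L[3]='l': occ=0, LF[3]=C('l')+0=7+0=7
L[4]='l': occ=1, LF[4]=C('l')+1=7+1=8
L[5]='n': occ=0, LF[5]=C('n')+0=11+0=11
L[6]='l': occ=2, LF[6]=C('l')+2=7+2=9
L[7]='g': occ=0, LF[7]=C('g')+0=5+0=5
L[8]='l': occ=3, LF[8]=C('l')+3=7+3=10
L[9]='e': occ=1, LF[9]=C('e')+1=3+1=4
L[10]='a': occ=0, LF[10]=C('a')+0=1+0=1
L[11]='u': occ=0, LF[11]=C('u')+0=14+0=14
L[12]='$': occ=0, LF[12]=C('$')+0=0+0=0
L[13]='a': occ=1, LF[13]=C('a')+1=1+1=2
L[14]='j': occ=0, LF[14]=C('j')+0=6+0=6

Answer: 3 13 12 7 8 11 9 5 10 4 1 14 0 2 6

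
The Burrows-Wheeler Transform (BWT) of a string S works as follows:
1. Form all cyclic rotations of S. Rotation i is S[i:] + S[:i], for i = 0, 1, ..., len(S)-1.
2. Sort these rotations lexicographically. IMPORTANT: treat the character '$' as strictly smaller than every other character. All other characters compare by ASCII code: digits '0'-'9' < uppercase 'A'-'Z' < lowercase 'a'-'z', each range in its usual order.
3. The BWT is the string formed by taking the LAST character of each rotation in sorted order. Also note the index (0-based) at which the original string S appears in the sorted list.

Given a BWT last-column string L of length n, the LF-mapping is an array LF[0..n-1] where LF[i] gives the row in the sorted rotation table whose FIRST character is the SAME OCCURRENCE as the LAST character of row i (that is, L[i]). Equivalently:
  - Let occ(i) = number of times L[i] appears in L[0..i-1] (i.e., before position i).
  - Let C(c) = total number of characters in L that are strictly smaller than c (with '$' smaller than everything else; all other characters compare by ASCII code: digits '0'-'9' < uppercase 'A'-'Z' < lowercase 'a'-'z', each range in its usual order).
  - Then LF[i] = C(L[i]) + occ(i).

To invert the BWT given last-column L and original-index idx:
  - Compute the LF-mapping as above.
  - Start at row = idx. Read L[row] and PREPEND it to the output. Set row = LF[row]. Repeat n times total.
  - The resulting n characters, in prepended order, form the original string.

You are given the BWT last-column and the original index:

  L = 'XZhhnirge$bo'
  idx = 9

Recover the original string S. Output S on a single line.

Answer: neighborhZX$

Derivation:
LF mapping: 1 2 6 7 9 8 11 5 4 0 3 10
Walk LF starting at row 9, prepending L[row]:
  step 1: row=9, L[9]='$', prepend. Next row=LF[9]=0
  step 2: row=0, L[0]='X', prepend. Next row=LF[0]=1
  step 3: row=1, L[1]='Z', prepend. Next row=LF[1]=2
  step 4: row=2, L[2]='h', prepend. Next row=LF[2]=6
  step 5: row=6, L[6]='r', prepend. Next row=LF[6]=11
  step 6: row=11, L[11]='o', prepend. Next row=LF[11]=10
  step 7: row=10, L[10]='b', prepend. Next row=LF[10]=3
  step 8: row=3, L[3]='h', prepend. Next row=LF[3]=7
  step 9: row=7, L[7]='g', prepend. Next row=LF[7]=5
  step 10: row=5, L[5]='i', prepend. Next row=LF[5]=8
  step 11: row=8, L[8]='e', prepend. Next row=LF[8]=4
  step 12: row=4, L[4]='n', prepend. Next row=LF[4]=9
Reversed output: neighborhZX$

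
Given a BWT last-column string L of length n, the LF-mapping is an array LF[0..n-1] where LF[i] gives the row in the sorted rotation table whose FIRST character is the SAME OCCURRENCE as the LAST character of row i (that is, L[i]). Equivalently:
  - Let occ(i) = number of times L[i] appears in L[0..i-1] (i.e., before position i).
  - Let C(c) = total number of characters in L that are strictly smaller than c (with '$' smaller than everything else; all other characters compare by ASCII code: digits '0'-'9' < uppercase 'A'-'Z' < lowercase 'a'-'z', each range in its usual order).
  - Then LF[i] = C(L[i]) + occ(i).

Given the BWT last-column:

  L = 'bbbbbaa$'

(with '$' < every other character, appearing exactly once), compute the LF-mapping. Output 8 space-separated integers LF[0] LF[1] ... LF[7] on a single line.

Char counts: '$':1, 'a':2, 'b':5
C (first-col start): C('$')=0, C('a')=1, C('b')=3
L[0]='b': occ=0, LF[0]=C('b')+0=3+0=3
L[1]='b': occ=1, LF[1]=C('b')+1=3+1=4
L[2]='b': occ=2, LF[2]=C('b')+2=3+2=5
L[3]='b': occ=3, LF[3]=C('b')+3=3+3=6
L[4]='b': occ=4, LF[4]=C('b')+4=3+4=7
L[5]='a': occ=0, LF[5]=C('a')+0=1+0=1
L[6]='a': occ=1, LF[6]=C('a')+1=1+1=2
L[7]='$': occ=0, LF[7]=C('$')+0=0+0=0

Answer: 3 4 5 6 7 1 2 0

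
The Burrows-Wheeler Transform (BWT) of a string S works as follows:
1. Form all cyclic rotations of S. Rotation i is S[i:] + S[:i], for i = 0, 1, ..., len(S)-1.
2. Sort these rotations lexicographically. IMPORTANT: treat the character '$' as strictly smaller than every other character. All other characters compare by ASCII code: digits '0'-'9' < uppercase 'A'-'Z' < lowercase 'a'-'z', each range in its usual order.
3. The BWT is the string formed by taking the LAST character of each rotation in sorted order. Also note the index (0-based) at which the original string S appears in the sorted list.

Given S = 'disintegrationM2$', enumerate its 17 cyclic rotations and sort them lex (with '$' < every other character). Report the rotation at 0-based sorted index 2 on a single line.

All 17 rotations (rotation i = S[i:]+S[:i]):
  rot[0] = disintegrationM2$
  rot[1] = isintegrationM2$d
  rot[2] = sintegrationM2$di
  rot[3] = integrationM2$dis
  rot[4] = ntegrationM2$disi
  rot[5] = tegrationM2$disin
  rot[6] = egrationM2$disint
  rot[7] = grationM2$disinte
  rot[8] = rationM2$disinteg
  rot[9] = ationM2$disintegr
  rot[10] = tionM2$disintegra
  rot[11] = ionM2$disintegrat
  rot[12] = onM2$disintegrati
  rot[13] = nM2$disintegratio
  rot[14] = M2$disintegration
  rot[15] = 2$disintegrationM
  rot[16] = $disintegrationM2
Sorted (with $ < everything):
  sorted[0] = $disintegrationM2
  sorted[1] = 2$disintegrationM
  sorted[2] = M2$disintegration
  sorted[3] = ationM2$disintegr
  sorted[4] = disintegrationM2$
  sorted[5] = egrationM2$disint
  sorted[6] = grationM2$disinte
  sorted[7] = integrationM2$dis
  sorted[8] = ionM2$disintegrat
  sorted[9] = isintegrationM2$d
  sorted[10] = nM2$disintegratio
  sorted[11] = ntegrationM2$disi
  sorted[12] = onM2$disintegrati
  sorted[13] = rationM2$disinteg
  sorted[14] = sintegrationM2$di
  sorted[15] = tegrationM2$disin
  sorted[16] = tionM2$disintegra
sorted[2] = M2$disintegration

Answer: M2$disintegration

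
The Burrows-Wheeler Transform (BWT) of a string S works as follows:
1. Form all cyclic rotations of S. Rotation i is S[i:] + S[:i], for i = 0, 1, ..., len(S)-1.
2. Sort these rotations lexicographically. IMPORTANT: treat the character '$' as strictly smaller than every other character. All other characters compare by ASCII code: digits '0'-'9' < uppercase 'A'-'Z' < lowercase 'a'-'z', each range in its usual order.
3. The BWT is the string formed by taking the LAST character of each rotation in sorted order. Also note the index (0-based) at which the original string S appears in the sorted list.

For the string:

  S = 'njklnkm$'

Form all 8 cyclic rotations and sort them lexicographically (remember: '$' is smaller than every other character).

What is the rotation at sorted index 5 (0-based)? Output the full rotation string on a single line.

All 8 rotations (rotation i = S[i:]+S[:i]):
  rot[0] = njklnkm$
  rot[1] = jklnkm$n
  rot[2] = klnkm$nj
  rot[3] = lnkm$njk
  rot[4] = nkm$njkl
  rot[5] = km$njkln
  rot[6] = m$njklnk
  rot[7] = $njklnkm
Sorted (with $ < everything):
  sorted[0] = $njklnkm
  sorted[1] = jklnkm$n
  sorted[2] = klnkm$nj
  sorted[3] = km$njkln
  sorted[4] = lnkm$njk
  sorted[5] = m$njklnk
  sorted[6] = njklnkm$
  sorted[7] = nkm$njkl
sorted[5] = m$njklnk

Answer: m$njklnk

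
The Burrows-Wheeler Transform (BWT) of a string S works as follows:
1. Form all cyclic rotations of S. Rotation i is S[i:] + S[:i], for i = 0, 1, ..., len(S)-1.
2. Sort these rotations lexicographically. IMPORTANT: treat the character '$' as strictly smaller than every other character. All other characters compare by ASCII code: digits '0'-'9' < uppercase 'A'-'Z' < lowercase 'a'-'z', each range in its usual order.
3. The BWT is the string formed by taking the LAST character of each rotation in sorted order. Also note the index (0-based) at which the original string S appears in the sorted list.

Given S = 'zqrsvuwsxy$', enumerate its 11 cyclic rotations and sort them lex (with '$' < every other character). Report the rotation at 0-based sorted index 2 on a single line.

Answer: rsvuwsxy$zq

Derivation:
All 11 rotations (rotation i = S[i:]+S[:i]):
  rot[0] = zqrsvuwsxy$
  rot[1] = qrsvuwsxy$z
  rot[2] = rsvuwsxy$zq
  rot[3] = svuwsxy$zqr
  rot[4] = vuwsxy$zqrs
  rot[5] = uwsxy$zqrsv
  rot[6] = wsxy$zqrsvu
  rot[7] = sxy$zqrsvuw
  rot[8] = xy$zqrsvuws
  rot[9] = y$zqrsvuwsx
  rot[10] = $zqrsvuwsxy
Sorted (with $ < everything):
  sorted[0] = $zqrsvuwsxy
  sorted[1] = qrsvuwsxy$z
  sorted[2] = rsvuwsxy$zq
  sorted[3] = svuwsxy$zqr
  sorted[4] = sxy$zqrsvuw
  sorted[5] = uwsxy$zqrsv
  sorted[6] = vuwsxy$zqrs
  sorted[7] = wsxy$zqrsvu
  sorted[8] = xy$zqrsvuws
  sorted[9] = y$zqrsvuwsx
  sorted[10] = zqrsvuwsxy$
sorted[2] = rsvuwsxy$zq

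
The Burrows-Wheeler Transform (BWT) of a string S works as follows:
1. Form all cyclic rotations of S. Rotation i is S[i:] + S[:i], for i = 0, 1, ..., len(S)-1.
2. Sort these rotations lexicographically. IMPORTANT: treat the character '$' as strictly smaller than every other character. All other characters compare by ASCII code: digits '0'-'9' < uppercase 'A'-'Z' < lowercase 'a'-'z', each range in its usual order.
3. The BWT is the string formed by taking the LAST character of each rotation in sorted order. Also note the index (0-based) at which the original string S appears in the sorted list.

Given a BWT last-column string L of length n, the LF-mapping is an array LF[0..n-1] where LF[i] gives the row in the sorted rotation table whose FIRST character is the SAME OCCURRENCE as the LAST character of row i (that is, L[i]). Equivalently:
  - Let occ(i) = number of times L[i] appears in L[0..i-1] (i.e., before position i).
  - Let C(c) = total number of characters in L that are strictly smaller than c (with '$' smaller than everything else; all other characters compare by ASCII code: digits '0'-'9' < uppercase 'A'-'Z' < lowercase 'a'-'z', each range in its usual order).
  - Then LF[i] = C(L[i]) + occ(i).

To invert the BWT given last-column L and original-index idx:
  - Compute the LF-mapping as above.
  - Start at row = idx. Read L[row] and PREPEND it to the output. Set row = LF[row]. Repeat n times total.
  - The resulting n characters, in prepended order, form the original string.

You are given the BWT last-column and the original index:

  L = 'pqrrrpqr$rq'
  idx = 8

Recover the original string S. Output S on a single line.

LF mapping: 1 3 6 7 8 2 4 9 0 10 5
Walk LF starting at row 8, prepending L[row]:
  step 1: row=8, L[8]='$', prepend. Next row=LF[8]=0
  step 2: row=0, L[0]='p', prepend. Next row=LF[0]=1
  step 3: row=1, L[1]='q', prepend. Next row=LF[1]=3
  step 4: row=3, L[3]='r', prepend. Next row=LF[3]=7
  step 5: row=7, L[7]='r', prepend. Next row=LF[7]=9
  step 6: row=9, L[9]='r', prepend. Next row=LF[9]=10
  step 7: row=10, L[10]='q', prepend. Next row=LF[10]=5
  step 8: row=5, L[5]='p', prepend. Next row=LF[5]=2
  step 9: row=2, L[2]='r', prepend. Next row=LF[2]=6
  step 10: row=6, L[6]='q', prepend. Next row=LF[6]=4
  step 11: row=4, L[4]='r', prepend. Next row=LF[4]=8
Reversed output: rqrpqrrrqp$

Answer: rqrpqrrrqp$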